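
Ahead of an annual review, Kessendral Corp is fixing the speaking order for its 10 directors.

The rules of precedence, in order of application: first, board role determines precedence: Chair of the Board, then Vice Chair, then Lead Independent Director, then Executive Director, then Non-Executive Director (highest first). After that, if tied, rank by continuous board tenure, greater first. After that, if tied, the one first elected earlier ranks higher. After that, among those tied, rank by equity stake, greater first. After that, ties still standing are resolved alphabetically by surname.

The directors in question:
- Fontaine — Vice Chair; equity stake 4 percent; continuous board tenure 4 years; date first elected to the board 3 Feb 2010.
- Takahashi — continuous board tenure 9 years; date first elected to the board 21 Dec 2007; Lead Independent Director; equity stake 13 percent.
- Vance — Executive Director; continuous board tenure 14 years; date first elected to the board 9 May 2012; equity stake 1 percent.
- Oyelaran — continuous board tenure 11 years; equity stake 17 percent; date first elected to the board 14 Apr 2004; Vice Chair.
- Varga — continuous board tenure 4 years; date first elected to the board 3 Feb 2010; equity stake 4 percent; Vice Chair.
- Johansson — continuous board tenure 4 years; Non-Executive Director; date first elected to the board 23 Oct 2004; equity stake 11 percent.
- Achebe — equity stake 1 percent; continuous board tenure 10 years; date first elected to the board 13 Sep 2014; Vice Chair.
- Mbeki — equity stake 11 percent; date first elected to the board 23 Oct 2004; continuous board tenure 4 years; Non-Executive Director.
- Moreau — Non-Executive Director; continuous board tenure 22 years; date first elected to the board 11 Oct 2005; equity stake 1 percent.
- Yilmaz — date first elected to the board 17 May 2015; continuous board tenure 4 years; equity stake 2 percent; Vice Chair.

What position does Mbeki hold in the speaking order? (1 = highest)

10

By board role: Oyelaran, Achebe, Fontaine, Varga and Yilmaz (Vice Chair); then Takahashi (Lead Independent Director); then Vance (Executive Director); then Moreau, Johansson and Mbeki (Non-Executive Director).
Among Oyelaran, Achebe, Fontaine, Varga and Yilmaz, by continuous board tenure (higher first): Oyelaran (11 years) before Achebe (10 years) before Fontaine, Varga and Yilmaz (4 years).
Among Fontaine, Varga and Yilmaz, by date first elected to the board (earlier first): Fontaine and Varga (3 Feb 2010) before Yilmaz (17 May 2015).
Fontaine and Varga both have equity stake 4 percent, so the next rule applies.
Among Fontaine and Varga, alphabetically by surname: Fontaine before Varga.
Among Moreau, Johansson and Mbeki, by continuous board tenure (higher first): Moreau (22 years) before Johansson and Mbeki (4 years).
Johansson and Mbeki both have date first elected to the board 23 Oct 2004, so the next rule applies.
Johansson and Mbeki both have equity stake 11 percent, so the next rule applies.
Among Johansson and Mbeki, alphabetically by surname: Johansson before Mbeki.
Order: Oyelaran, Achebe, Fontaine, Varga, Yilmaz, Takahashi, Vance, Moreau, Johansson, Mbeki. So position 10.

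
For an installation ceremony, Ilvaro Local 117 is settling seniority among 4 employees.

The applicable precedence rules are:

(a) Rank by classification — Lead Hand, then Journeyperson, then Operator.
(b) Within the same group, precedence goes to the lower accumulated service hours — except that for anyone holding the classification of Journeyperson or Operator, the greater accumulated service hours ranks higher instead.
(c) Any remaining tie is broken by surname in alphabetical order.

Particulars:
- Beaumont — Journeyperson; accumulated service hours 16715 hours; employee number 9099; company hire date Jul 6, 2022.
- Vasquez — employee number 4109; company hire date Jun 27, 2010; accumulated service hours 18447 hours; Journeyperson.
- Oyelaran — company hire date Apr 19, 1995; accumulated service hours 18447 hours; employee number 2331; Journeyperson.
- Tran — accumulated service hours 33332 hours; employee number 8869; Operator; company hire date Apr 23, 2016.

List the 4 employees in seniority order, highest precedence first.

Oyelaran, Vasquez, Beaumont, Tran

By classification: Oyelaran, Vasquez and Beaumont (Journeyperson); then Tran (Operator).
Among Oyelaran, Vasquez and Beaumont, by accumulated service hours (higher first) (reversed rule for this group): Oyelaran and Vasquez (18447 hours) before Beaumont (16715 hours).
Among Oyelaran and Vasquez, alphabetically by surname: Oyelaran before Vasquez.
Full order: Oyelaran, Vasquez, Beaumont, Tran.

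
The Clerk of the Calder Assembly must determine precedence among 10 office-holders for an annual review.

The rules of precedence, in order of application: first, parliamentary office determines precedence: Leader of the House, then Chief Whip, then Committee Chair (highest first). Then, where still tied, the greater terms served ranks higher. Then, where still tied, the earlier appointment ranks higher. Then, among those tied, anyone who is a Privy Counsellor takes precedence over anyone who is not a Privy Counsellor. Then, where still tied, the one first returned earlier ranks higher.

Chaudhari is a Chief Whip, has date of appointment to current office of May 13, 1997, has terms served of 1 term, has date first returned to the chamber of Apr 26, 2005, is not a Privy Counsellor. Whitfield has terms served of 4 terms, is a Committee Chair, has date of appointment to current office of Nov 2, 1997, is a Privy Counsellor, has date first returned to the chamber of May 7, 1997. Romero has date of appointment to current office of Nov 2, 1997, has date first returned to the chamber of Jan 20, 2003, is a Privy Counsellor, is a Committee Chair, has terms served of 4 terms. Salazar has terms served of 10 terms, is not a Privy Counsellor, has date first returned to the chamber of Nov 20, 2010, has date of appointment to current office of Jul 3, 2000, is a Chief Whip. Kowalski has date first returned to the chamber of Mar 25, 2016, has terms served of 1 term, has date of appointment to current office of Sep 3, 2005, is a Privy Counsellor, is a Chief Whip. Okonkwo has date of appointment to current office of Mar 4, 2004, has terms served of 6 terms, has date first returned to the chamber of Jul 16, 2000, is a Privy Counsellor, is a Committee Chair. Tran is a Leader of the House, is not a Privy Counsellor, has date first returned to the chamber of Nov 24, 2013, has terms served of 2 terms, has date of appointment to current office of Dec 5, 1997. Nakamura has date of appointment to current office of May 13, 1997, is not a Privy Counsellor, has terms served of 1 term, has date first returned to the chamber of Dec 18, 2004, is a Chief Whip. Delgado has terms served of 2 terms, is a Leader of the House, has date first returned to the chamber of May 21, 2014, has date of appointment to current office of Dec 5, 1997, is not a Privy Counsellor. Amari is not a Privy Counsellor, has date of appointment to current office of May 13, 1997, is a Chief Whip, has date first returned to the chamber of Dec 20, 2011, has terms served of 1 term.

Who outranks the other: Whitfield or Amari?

Amari

By parliamentary office: Tran and Delgado (Leader of the House); then Salazar, Nakamura, Chaudhari, Amari and Kowalski (Chief Whip); then Okonkwo, Whitfield and Romero (Committee Chair).
Tran and Delgado both have terms served 2 terms, so the next rule applies.
Tran and Delgado both have date of appointment to current office Dec 5, 1997, so the next rule applies.
Tran and Delgado are each not a Privy Counsellor, so the next rule applies.
Among Tran and Delgado, by date first returned to the chamber (earlier first): Tran (Nov 24, 2013) before Delgado (May 21, 2014).
Among Salazar, Nakamura, Chaudhari, Amari and Kowalski, by terms served (higher first): Salazar (10 terms) before Nakamura, Chaudhari, Amari and Kowalski (1 term).
Among Nakamura, Chaudhari, Amari and Kowalski, by date of appointment to current office (earlier first): Nakamura, Chaudhari and Amari (May 13, 1997) before Kowalski (Sep 3, 2005).
Nakamura, Chaudhari and Amari are each not a Privy Counsellor, so the next rule applies.
Among Nakamura, Chaudhari and Amari, by date first returned to the chamber (earlier first): Nakamura (Dec 18, 2004) before Chaudhari (Apr 26, 2005) before Amari (Dec 20, 2011).
Among Okonkwo, Whitfield and Romero, by terms served (higher first): Okonkwo (6 terms) before Whitfield and Romero (4 terms).
Whitfield and Romero both have date of appointment to current office Nov 2, 1997, so the next rule applies.
Whitfield and Romero are each a Privy Counsellor, so the next rule applies.
Among Whitfield and Romero, by date first returned to the chamber (earlier first): Whitfield (May 7, 1997) before Romero (Jan 20, 2003).
So Amari takes precedence.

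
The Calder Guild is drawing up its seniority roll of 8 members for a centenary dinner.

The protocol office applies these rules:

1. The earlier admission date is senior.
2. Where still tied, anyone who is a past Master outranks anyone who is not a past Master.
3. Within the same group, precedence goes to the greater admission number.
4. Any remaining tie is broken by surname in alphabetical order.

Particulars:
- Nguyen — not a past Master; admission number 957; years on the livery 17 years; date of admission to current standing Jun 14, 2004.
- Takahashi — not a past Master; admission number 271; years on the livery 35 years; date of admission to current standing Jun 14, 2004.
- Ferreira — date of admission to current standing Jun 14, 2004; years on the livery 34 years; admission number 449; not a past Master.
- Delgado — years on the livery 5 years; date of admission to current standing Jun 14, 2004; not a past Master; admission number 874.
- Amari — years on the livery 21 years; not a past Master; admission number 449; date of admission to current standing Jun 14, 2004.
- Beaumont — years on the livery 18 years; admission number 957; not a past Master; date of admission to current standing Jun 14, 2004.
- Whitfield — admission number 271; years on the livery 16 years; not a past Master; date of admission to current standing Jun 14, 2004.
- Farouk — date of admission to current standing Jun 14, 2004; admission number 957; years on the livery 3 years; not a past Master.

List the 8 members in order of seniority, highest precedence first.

By date of admission to current standing (earlier first): Beaumont, Farouk, Nguyen, Delgado, Amari, Ferreira, Takahashi and Whitfield (each Jun 14, 2004).
Beaumont, Farouk, Nguyen, Delgado, Amari, Ferreira, Takahashi and Whitfield are each not a past Master, so the next rule applies.
Among Beaumont, Farouk, Nguyen, Delgado, Amari, Ferreira, Takahashi and Whitfield, by admission number (higher first): Beaumont, Farouk and Nguyen (957) before Delgado (874) before Amari and Ferreira (449) before Takahashi and Whitfield (271).
Among Beaumont, Farouk and Nguyen, alphabetically by surname: Beaumont before Farouk before Nguyen.
Among Amari and Ferreira, alphabetically by surname: Amari before Ferreira.
Among Takahashi and Whitfield, alphabetically by surname: Takahashi before Whitfield.
Full order: Beaumont, Farouk, Nguyen, Delgado, Amari, Ferreira, Takahashi, Whitfield.

Beaumont, Farouk, Nguyen, Delgado, Amari, Ferreira, Takahashi, Whitfield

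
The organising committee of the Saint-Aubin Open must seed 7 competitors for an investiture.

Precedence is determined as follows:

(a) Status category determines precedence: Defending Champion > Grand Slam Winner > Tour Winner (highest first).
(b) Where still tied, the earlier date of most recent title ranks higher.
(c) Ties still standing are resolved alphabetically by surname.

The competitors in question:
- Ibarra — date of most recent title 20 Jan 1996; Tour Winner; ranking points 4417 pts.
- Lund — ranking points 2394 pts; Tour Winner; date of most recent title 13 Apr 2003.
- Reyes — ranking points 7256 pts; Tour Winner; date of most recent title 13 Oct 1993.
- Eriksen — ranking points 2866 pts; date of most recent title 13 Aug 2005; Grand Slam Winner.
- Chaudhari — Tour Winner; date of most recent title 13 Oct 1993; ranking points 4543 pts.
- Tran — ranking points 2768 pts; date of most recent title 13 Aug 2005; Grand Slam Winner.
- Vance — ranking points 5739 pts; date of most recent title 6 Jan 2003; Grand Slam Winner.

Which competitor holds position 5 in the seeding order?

By status category: Vance, Eriksen and Tran (Grand Slam Winner); then Chaudhari, Reyes, Ibarra and Lund (Tour Winner).
Among Vance, Eriksen and Tran, by date of most recent title (earlier first): Vance (6 Jan 2003) before Eriksen and Tran (13 Aug 2005).
Among Eriksen and Tran, alphabetically by surname: Eriksen before Tran.
Among Chaudhari, Reyes, Ibarra and Lund, by date of most recent title (earlier first): Chaudhari and Reyes (13 Oct 1993) before Ibarra (20 Jan 1996) before Lund (13 Apr 2003).
Among Chaudhari and Reyes, alphabetically by surname: Chaudhari before Reyes.
Order: Vance, Eriksen, Tran, Chaudhari, Reyes, Ibarra, Lund.

Reyes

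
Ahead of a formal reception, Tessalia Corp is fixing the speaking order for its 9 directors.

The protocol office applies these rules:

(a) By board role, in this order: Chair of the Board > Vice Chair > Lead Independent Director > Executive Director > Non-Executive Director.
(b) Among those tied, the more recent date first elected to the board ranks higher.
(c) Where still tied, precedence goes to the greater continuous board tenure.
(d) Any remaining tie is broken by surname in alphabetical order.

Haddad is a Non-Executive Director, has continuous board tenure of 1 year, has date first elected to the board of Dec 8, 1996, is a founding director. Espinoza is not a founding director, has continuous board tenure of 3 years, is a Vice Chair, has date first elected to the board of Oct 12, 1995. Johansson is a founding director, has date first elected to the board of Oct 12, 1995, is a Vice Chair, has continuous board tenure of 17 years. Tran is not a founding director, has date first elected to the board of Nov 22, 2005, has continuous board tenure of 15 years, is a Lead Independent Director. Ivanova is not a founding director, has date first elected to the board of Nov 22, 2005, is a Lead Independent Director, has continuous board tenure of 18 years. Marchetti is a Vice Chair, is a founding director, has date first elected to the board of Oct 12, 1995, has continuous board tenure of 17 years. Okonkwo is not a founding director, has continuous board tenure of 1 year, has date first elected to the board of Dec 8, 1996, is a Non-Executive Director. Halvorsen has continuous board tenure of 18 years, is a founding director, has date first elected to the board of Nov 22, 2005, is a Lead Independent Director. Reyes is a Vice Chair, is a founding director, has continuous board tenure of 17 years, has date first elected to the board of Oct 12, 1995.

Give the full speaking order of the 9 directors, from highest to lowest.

Johansson, Marchetti, Reyes, Espinoza, Halvorsen, Ivanova, Tran, Haddad, Okonkwo

By board role: Johansson, Marchetti, Reyes and Espinoza (Vice Chair); then Halvorsen, Ivanova and Tran (Lead Independent Director); then Haddad and Okonkwo (Non-Executive Director).
Johansson, Marchetti, Reyes and Espinoza all have date first elected to the board Oct 12, 1995, so the next rule applies.
Among Johansson, Marchetti, Reyes and Espinoza, by continuous board tenure (higher first): Johansson, Marchetti and Reyes (17 years) before Espinoza (3 years).
Among Johansson, Marchetti and Reyes, alphabetically by surname: Johansson before Marchetti before Reyes.
Halvorsen, Ivanova and Tran all have date first elected to the board Nov 22, 2005, so the next rule applies.
Among Halvorsen, Ivanova and Tran, by continuous board tenure (higher first): Halvorsen and Ivanova (18 years) before Tran (15 years).
Among Halvorsen and Ivanova, alphabetically by surname: Halvorsen before Ivanova.
Haddad and Okonkwo both have date first elected to the board Dec 8, 1996, so the next rule applies.
Haddad and Okonkwo both have continuous board tenure 1 year, so the next rule applies.
Among Haddad and Okonkwo, alphabetically by surname: Haddad before Okonkwo.
Full order: Johansson, Marchetti, Reyes, Espinoza, Halvorsen, Ivanova, Tran, Haddad, Okonkwo.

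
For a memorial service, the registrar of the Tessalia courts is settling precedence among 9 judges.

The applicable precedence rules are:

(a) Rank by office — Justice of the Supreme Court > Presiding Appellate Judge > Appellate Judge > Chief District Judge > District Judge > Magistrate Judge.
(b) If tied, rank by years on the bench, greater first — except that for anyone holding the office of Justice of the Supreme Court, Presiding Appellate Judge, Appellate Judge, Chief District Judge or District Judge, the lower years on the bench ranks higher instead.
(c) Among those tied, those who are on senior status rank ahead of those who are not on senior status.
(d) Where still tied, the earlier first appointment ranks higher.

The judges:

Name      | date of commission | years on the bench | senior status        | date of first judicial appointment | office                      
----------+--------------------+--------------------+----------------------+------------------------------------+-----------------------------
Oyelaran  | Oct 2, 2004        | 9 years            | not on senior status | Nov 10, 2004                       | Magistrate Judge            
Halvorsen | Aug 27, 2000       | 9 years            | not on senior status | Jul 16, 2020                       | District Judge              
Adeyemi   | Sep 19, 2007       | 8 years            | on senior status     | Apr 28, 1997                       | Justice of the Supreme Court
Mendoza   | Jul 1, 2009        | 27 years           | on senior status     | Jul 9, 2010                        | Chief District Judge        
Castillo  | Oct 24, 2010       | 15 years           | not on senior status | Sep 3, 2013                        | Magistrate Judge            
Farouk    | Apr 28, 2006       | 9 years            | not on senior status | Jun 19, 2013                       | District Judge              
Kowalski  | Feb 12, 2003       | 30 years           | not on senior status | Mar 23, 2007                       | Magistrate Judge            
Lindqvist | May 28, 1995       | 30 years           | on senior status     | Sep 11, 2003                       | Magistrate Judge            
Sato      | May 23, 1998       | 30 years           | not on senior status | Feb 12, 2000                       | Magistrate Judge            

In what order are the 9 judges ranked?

By office: Adeyemi (Justice of the Supreme Court); then Mendoza (Chief District Judge); then Farouk and Halvorsen (District Judge); then Lindqvist, Sato, Kowalski, Castillo and Oyelaran (Magistrate Judge).
Farouk and Halvorsen both have years on the bench 9 years, so the next rule applies.
Farouk and Halvorsen are each not on senior status, so the next rule applies.
Among Farouk and Halvorsen, by date of first judicial appointment (earlier first): Farouk (Jun 19, 2013) before Halvorsen (Jul 16, 2020).
Among Lindqvist, Sato, Kowalski, Castillo and Oyelaran, by years on the bench (higher first): Lindqvist, Sato and Kowalski (30 years) before Castillo (15 years) before Oyelaran (9 years).
Among Lindqvist, Sato and Kowalski, on senior status before not on senior status: Lindqvist (on senior status) before Sato and Kowalski (not on senior status).
Among Sato and Kowalski, by date of first judicial appointment (earlier first): Sato (Feb 12, 2000) before Kowalski (Mar 23, 2007).
Full order: Adeyemi, Mendoza, Farouk, Halvorsen, Lindqvist, Sato, Kowalski, Castillo, Oyelaran.

Adeyemi, Mendoza, Farouk, Halvorsen, Lindqvist, Sato, Kowalski, Castillo, Oyelaran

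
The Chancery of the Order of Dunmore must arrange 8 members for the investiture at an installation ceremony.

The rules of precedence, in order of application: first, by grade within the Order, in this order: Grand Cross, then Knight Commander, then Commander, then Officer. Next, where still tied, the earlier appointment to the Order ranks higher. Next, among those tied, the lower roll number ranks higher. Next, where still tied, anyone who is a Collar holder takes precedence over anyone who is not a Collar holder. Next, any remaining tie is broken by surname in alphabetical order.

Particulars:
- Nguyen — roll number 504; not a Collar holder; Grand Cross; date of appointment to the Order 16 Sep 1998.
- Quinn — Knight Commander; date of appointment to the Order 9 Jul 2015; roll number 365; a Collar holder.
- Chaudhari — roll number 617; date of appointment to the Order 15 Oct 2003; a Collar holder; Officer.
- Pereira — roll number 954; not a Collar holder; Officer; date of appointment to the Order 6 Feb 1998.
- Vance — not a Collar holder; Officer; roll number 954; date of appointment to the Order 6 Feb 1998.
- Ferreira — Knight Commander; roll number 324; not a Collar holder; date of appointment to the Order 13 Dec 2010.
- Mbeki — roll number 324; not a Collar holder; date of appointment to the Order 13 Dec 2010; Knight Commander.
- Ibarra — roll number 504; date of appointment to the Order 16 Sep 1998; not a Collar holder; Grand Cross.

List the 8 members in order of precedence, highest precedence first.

Ibarra, Nguyen, Ferreira, Mbeki, Quinn, Pereira, Vance, Chaudhari

By grade within the Order: Ibarra and Nguyen (Grand Cross); then Ferreira, Mbeki and Quinn (Knight Commander); then Pereira, Vance and Chaudhari (Officer).
Ibarra and Nguyen both have date of appointment to the Order 16 Sep 1998, so the next rule applies.
Ibarra and Nguyen both have roll number 504, so the next rule applies.
Ibarra and Nguyen are each not a Collar holder, so the next rule applies.
Among Ibarra and Nguyen, alphabetically by surname: Ibarra before Nguyen.
Among Ferreira, Mbeki and Quinn, by date of appointment to the Order (earlier first): Ferreira and Mbeki (13 Dec 2010) before Quinn (9 Jul 2015).
Ferreira and Mbeki both have roll number 324, so the next rule applies.
Ferreira and Mbeki are each not a Collar holder, so the next rule applies.
Among Ferreira and Mbeki, alphabetically by surname: Ferreira before Mbeki.
Among Pereira, Vance and Chaudhari, by date of appointment to the Order (earlier first): Pereira and Vance (6 Feb 1998) before Chaudhari (15 Oct 2003).
Pereira and Vance both have roll number 954, so the next rule applies.
Pereira and Vance are each not a Collar holder, so the next rule applies.
Among Pereira and Vance, alphabetically by surname: Pereira before Vance.
Full order: Ibarra, Nguyen, Ferreira, Mbeki, Quinn, Pereira, Vance, Chaudhari.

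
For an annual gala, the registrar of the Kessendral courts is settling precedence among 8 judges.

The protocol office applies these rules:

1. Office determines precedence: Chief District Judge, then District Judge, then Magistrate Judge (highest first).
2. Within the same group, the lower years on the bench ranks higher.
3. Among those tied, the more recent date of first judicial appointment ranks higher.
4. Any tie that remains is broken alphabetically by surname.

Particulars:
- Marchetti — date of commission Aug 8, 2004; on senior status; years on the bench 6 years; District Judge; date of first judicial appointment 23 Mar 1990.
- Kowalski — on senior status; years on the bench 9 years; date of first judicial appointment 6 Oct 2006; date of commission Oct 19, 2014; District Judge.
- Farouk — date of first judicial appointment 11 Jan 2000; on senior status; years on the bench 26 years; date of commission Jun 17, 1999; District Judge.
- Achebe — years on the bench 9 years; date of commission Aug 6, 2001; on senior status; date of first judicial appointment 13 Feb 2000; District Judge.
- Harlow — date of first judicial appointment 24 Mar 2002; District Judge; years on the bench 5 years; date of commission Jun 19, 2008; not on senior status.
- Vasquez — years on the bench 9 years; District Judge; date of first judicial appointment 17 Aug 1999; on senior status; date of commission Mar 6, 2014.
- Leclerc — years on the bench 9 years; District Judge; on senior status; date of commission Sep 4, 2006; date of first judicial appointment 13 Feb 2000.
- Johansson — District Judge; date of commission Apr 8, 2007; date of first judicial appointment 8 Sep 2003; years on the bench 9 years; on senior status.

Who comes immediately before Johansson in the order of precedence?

By office: Harlow, Marchetti, Kowalski, Johansson, Achebe, Leclerc, Vasquez and Farouk (District Judge).
Among Harlow, Marchetti, Kowalski, Johansson, Achebe, Leclerc, Vasquez and Farouk, by years on the bench (lower first): Harlow (5 years) before Marchetti (6 years) before Kowalski, Johansson, Achebe, Leclerc and Vasquez (9 years) before Farouk (26 years).
Among Kowalski, Johansson, Achebe, Leclerc and Vasquez, by date of first judicial appointment (later first): Kowalski (6 Oct 2006) before Johansson (8 Sep 2003) before Achebe and Leclerc (13 Feb 2000) before Vasquez (17 Aug 1999).
Among Achebe and Leclerc, alphabetically by surname: Achebe before Leclerc.
Order: Harlow, Marchetti, Kowalski, Johansson, Achebe, Leclerc, Vasquez, Farouk.

Kowalski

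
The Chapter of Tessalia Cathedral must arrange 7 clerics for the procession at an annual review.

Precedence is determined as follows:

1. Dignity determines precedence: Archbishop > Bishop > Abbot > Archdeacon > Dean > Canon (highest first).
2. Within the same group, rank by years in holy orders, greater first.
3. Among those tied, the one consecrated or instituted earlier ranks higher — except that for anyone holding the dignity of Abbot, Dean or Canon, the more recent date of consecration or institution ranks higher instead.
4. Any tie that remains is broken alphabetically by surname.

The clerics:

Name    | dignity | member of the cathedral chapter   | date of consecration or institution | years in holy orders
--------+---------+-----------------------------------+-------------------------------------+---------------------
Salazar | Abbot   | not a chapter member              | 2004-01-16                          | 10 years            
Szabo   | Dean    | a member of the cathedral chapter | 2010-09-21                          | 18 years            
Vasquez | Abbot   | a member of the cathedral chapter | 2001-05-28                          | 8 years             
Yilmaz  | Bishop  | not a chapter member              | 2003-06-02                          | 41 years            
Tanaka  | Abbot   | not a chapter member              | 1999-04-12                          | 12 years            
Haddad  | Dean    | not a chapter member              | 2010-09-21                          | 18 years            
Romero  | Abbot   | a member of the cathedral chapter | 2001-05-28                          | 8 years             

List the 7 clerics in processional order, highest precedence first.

By dignity: Yilmaz (Bishop); then Tanaka, Salazar, Romero and Vasquez (Abbot); then Haddad and Szabo (Dean).
Among Tanaka, Salazar, Romero and Vasquez, by years in holy orders (higher first): Tanaka (12 years) before Salazar (10 years) before Romero and Vasquez (8 years).
Romero and Vasquez both have date of consecration or institution 2001-05-28, so the next rule applies.
Among Romero and Vasquez, alphabetically by surname: Romero before Vasquez.
Haddad and Szabo both have years in holy orders 18 years, so the next rule applies.
Haddad and Szabo both have date of consecration or institution 2010-09-21, so the next rule applies.
Among Haddad and Szabo, alphabetically by surname: Haddad before Szabo.
Full order: Yilmaz, Tanaka, Salazar, Romero, Vasquez, Haddad, Szabo.

Yilmaz, Tanaka, Salazar, Romero, Vasquez, Haddad, Szabo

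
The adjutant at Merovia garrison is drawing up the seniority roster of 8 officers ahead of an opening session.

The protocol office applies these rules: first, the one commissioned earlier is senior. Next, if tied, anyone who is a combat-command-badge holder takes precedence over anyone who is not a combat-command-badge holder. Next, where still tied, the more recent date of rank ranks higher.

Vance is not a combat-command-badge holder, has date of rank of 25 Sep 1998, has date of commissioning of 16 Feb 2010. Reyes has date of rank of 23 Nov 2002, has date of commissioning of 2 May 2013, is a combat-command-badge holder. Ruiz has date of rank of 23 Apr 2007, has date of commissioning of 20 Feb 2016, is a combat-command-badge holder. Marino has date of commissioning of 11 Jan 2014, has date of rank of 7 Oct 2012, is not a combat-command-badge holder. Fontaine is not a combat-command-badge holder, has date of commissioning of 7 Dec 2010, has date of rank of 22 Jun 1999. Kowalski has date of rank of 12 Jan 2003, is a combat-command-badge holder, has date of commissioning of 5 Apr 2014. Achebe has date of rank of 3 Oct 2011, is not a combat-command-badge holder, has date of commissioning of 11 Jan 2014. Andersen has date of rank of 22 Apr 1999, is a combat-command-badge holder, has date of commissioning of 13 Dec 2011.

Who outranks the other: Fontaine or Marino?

Fontaine

By date of commissioning (earlier first): Vance (16 Feb 2010); then Fontaine (7 Dec 2010); then Andersen (13 Dec 2011); then Reyes (2 May 2013); then Marino and Achebe (both 11 Jan 2014); then Kowalski (5 Apr 2014); then Ruiz (20 Feb 2016).
Marino and Achebe are each not a combat-command-badge holder, so the next rule applies.
Among Marino and Achebe, by date of rank (later first): Marino (7 Oct 2012) before Achebe (3 Oct 2011).
So Fontaine takes precedence.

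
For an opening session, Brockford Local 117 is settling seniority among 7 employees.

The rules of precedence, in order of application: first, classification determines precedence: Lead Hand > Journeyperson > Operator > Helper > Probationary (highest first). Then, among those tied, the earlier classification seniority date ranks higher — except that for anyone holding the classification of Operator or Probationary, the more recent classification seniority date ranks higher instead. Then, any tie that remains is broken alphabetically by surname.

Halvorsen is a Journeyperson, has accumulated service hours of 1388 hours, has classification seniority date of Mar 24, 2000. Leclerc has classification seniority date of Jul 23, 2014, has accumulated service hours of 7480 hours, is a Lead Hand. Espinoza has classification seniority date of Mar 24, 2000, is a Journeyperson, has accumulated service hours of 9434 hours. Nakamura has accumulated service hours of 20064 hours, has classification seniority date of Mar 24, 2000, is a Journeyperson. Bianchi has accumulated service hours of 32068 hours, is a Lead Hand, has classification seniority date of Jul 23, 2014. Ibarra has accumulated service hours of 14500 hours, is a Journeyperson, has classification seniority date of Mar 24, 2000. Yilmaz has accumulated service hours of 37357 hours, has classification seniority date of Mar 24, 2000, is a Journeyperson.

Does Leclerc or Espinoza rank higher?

Leclerc

By classification: Bianchi and Leclerc (Lead Hand); then Espinoza, Halvorsen, Ibarra, Nakamura and Yilmaz (Journeyperson).
Bianchi and Leclerc both have classification seniority date Jul 23, 2014, so the next rule applies.
Among Bianchi and Leclerc, alphabetically by surname: Bianchi before Leclerc.
Espinoza, Halvorsen, Ibarra, Nakamura and Yilmaz all have classification seniority date Mar 24, 2000, so the next rule applies.
Among Espinoza, Halvorsen, Ibarra, Nakamura and Yilmaz, alphabetically by surname: Espinoza before Halvorsen before Ibarra before Nakamura before Yilmaz.
So Leclerc takes precedence.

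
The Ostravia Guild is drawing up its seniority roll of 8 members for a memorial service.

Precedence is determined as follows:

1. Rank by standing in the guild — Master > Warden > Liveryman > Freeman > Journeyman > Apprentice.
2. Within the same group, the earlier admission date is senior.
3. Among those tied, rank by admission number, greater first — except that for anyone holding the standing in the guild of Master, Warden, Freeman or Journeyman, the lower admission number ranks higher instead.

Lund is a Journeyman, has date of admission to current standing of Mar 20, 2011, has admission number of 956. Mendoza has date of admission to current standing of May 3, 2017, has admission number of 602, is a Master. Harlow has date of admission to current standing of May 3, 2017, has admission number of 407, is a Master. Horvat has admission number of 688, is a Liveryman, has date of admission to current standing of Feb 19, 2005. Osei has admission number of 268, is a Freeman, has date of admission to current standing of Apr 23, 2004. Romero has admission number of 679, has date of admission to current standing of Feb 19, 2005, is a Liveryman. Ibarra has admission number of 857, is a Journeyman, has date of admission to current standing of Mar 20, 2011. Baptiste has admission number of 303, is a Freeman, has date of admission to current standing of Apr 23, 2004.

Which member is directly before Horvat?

Mendoza

By standing in the guild: Harlow and Mendoza (Master); then Horvat and Romero (Liveryman); then Osei and Baptiste (Freeman); then Ibarra and Lund (Journeyman).
Harlow and Mendoza both have date of admission to current standing May 3, 2017, so the next rule applies.
Among Harlow and Mendoza, by admission number (lower first) (reversed rule for this group): Harlow (407) before Mendoza (602).
Horvat and Romero both have date of admission to current standing Feb 19, 2005, so the next rule applies.
Among Horvat and Romero, by admission number (higher first): Horvat (688) before Romero (679).
Osei and Baptiste both have date of admission to current standing Apr 23, 2004, so the next rule applies.
Among Osei and Baptiste, by admission number (lower first) (reversed rule for this group): Osei (268) before Baptiste (303).
Ibarra and Lund both have date of admission to current standing Mar 20, 2011, so the next rule applies.
Among Ibarra and Lund, by admission number (lower first) (reversed rule for this group): Ibarra (857) before Lund (956).
Order: Harlow, Mendoza, Horvat, Romero, Osei, Baptiste, Ibarra, Lund.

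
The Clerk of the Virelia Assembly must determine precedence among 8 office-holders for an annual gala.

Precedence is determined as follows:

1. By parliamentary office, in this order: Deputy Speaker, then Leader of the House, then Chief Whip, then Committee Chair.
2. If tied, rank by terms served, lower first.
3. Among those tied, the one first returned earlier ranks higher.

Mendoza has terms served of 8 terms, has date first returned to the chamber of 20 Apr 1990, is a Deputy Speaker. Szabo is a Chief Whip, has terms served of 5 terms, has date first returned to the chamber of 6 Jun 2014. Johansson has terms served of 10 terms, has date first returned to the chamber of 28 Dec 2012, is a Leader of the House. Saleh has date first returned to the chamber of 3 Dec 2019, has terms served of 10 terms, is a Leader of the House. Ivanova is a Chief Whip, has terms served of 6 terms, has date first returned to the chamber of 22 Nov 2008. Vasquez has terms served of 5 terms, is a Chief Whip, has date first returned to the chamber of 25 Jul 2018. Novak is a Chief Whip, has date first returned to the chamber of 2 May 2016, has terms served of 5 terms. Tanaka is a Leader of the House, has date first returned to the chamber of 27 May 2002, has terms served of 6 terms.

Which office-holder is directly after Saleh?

Szabo

By parliamentary office: Mendoza (Deputy Speaker); then Tanaka, Johansson and Saleh (Leader of the House); then Szabo, Novak, Vasquez and Ivanova (Chief Whip).
Among Tanaka, Johansson and Saleh, by terms served (lower first): Tanaka (6 terms) before Johansson and Saleh (10 terms).
Among Johansson and Saleh, by date first returned to the chamber (earlier first): Johansson (28 Dec 2012) before Saleh (3 Dec 2019).
Among Szabo, Novak, Vasquez and Ivanova, by terms served (lower first): Szabo, Novak and Vasquez (5 terms) before Ivanova (6 terms).
Among Szabo, Novak and Vasquez, by date first returned to the chamber (earlier first): Szabo (6 Jun 2014) before Novak (2 May 2016) before Vasquez (25 Jul 2018).
Order: Mendoza, Tanaka, Johansson, Saleh, Szabo, Novak, Vasquez, Ivanova.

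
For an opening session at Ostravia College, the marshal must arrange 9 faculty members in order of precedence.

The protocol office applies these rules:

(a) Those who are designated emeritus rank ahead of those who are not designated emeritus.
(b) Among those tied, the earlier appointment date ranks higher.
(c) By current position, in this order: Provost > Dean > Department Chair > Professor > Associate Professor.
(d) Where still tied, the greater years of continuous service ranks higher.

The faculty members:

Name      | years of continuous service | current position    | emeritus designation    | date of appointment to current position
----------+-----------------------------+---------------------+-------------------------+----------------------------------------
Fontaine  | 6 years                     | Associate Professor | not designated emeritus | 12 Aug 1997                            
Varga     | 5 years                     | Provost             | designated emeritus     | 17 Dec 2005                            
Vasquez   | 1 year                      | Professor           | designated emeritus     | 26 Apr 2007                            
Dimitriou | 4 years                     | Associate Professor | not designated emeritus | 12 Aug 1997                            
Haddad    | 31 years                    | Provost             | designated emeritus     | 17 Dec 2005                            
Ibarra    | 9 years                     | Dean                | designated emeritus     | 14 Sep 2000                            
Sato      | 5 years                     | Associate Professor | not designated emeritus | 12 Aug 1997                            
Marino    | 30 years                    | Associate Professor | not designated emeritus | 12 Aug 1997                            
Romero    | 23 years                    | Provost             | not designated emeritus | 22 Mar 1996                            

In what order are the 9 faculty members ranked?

Ibarra, Haddad, Varga, Vasquez, Romero, Marino, Fontaine, Sato, Dimitriou

By the first rule: Ibarra, Haddad, Varga and Vasquez (each designated emeritus); then Romero, Marino, Fontaine, Sato and Dimitriou (each not designated emeritus).
Among Ibarra, Haddad, Varga and Vasquez, by date of appointment to current position (earlier first): Ibarra (14 Sep 2000) before Haddad and Varga (17 Dec 2005) before Vasquez (26 Apr 2007).
Haddad and Varga are each Provost, so the next rule applies.
Among Haddad and Varga, by years of continuous service (higher first): Haddad (31 years) before Varga (5 years).
Among Romero, Marino, Fontaine, Sato and Dimitriou, by date of appointment to current position (earlier first): Romero (22 Mar 1996) before Marino, Fontaine, Sato and Dimitriou (12 Aug 1997).
Marino, Fontaine, Sato and Dimitriou are each Associate Professor, so the next rule applies.
Among Marino, Fontaine, Sato and Dimitriou, by years of continuous service (higher first): Marino (30 years) before Fontaine (6 years) before Sato (5 years) before Dimitriou (4 years).
Full order: Ibarra, Haddad, Varga, Vasquez, Romero, Marino, Fontaine, Sato, Dimitriou.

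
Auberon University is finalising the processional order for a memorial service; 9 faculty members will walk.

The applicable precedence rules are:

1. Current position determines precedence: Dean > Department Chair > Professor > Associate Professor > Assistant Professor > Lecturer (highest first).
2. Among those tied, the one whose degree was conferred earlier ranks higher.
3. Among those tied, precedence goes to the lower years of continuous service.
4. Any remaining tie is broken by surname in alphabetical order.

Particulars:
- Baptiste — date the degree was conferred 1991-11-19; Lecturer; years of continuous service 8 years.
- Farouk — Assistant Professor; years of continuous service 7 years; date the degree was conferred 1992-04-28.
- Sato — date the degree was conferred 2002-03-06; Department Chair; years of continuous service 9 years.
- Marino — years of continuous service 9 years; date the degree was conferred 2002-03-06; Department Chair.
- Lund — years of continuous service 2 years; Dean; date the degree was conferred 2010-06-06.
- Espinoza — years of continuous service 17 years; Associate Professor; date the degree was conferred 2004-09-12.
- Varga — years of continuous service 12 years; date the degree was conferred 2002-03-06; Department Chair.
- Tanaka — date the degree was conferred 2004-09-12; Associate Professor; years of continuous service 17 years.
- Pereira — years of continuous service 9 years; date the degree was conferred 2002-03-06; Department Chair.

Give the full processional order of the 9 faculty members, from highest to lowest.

Lund, Marino, Pereira, Sato, Varga, Espinoza, Tanaka, Farouk, Baptiste

By current position: Lund (Dean); then Marino, Pereira, Sato and Varga (Department Chair); then Espinoza and Tanaka (Associate Professor); then Farouk (Assistant Professor); then Baptiste (Lecturer).
Marino, Pereira, Sato and Varga all have date the degree was conferred 2002-03-06, so the next rule applies.
Among Marino, Pereira, Sato and Varga, by years of continuous service (lower first): Marino, Pereira and Sato (9 years) before Varga (12 years).
Among Marino, Pereira and Sato, alphabetically by surname: Marino before Pereira before Sato.
Espinoza and Tanaka both have date the degree was conferred 2004-09-12, so the next rule applies.
Espinoza and Tanaka both have years of continuous service 17 years, so the next rule applies.
Among Espinoza and Tanaka, alphabetically by surname: Espinoza before Tanaka.
Full order: Lund, Marino, Pereira, Sato, Varga, Espinoza, Tanaka, Farouk, Baptiste.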